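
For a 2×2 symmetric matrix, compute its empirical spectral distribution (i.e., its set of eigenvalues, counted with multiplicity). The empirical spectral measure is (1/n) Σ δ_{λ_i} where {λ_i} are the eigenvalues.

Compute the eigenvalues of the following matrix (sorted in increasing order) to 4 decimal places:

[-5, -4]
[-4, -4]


Since M is real symmetric, both eigenvalues are real; they are the roots of det(λI − M) = λ² − (tr M) λ + det M.
tr M = -5 + (-4) = -9.
det M = (-5)·(-4) − (-4)² = 20 − 16 = 4.
Characteristic polynomial: λ² + 9λ + 4 = 0.
Discriminant Δ = (tr M)² − 4·det M = 81 − 16 = 65; √Δ = 8.062258.
λ = (tr M ± √Δ)/2 = (-9 ± 8.062258)/2, giving (tr M − √Δ)/2 = -8.5311 and (tr M + √Δ)/2 = -0.4689.

Eigenvalues sorted in increasing order: [-8.5311, -0.4689].


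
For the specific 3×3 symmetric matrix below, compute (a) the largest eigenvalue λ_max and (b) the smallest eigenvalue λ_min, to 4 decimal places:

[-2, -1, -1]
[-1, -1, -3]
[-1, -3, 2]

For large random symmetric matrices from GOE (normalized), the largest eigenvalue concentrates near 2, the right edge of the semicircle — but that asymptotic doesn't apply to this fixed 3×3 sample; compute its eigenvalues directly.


Since M is real symmetric, all three eigenvalues are real; they are the roots of det(λI − M) = λ³ − (tr M) λ² + s λ − det M, where s is the sum of the principal 2×2 minors.
tr M = -2 + (-1) + 2 = -1.
s = ((-2)·(-1) − (-1)²) + ((-2)·2 − (-1)²) + ((-1)·2 − (-3)²) = 1 + (-5) + (-11) = -15.
det M (expand along row 1) = (-2)·(-11) − (-1)·(-5) + (-1)·2 = 15.
Characteristic polynomial: λ³ + λ² − 15λ − 15 = 0.
Substitute λ = y + (tr M)/3 = y − 0.333333 to remove the quadratic term: y³ + p·y + q = 0 with p = s − (tr M)²/3 = -15.333333 and q = −2(tr M)³/27 + (tr M)·s/3 − det M = -9.925926.
Three real roots ⇒ use the trigonometric (Viète) form: r = 2√(−p/3) = 4.521553, φ = arccos(3q/(p·r)) = arccos(0.429505) = 1.126852 rad.
y_k = r·cos(φ/3 − 2πk/3) for k = 0, 1, 2 gives y = 4.206317, -0.666667, -3.539650.
λ_k = y_k − 0.333333 gives λ = 3.8730, -1.0000, -3.8730 (check: the sum is -1.0000 = tr M).

Hence λ_max = 3.8730 and λ_min = -3.8730.


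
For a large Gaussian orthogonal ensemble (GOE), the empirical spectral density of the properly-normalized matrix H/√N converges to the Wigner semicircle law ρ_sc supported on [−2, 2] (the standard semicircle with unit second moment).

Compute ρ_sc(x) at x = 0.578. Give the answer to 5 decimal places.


ρ_sc(x) = (1/(2π)) √(4 − x²). With x = 0.578:
  4 − x² = 4 − (0.578)² = 4 − 0.334084 = 3.665916.
  √(4 − x²) = 1.914658.
  1/(2π) = 0.159155.
  ρ_sc(0.578) = 0.159155 · 1.914658 = 0.304727.

Rounded to 5 decimal places: ρ_sc(0.578) ≈ 0.30473.


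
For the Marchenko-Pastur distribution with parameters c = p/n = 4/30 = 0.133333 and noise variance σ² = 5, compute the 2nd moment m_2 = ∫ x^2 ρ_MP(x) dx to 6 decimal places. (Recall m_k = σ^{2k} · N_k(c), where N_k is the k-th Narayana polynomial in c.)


E[X²] = σ⁴ (1 + c) (second MP moment). With σ² = 5 (so σ⁴ = 25) and c = 4/30 = 0.133333: E[X²] = 25 · (1 + 0.133333) = 25 · 1.133333.

So E[X^2] = 28.333333.


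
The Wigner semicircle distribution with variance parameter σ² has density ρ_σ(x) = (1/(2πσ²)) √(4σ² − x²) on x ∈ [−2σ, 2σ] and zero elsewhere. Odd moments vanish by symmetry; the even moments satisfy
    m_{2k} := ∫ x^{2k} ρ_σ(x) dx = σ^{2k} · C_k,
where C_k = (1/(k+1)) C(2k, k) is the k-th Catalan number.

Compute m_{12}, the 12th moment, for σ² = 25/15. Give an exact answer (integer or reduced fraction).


By the scaled semicircle moment identity, m_{2k} = σ^{2k} · C_k with k = 6.
C_6 = (1/(k+1)) · C(2k, k) = (1/7) · C(12, 6) = (1/7) · 924 = 132.
σ^{2k} = (σ²)^k = (25/15)^6 = 15625/729.

Therefore m_{12} = σ^{12} · C_6 = (15625/729) · 132 = 687500/243.


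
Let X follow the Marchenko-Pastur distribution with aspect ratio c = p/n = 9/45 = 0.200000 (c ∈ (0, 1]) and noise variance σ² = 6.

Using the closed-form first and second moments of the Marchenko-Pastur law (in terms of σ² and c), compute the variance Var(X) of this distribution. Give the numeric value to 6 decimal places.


Recall the MP moments m_1 = E[X] = σ² and m_2 = E[X²] = σ⁴ (1 + c).
m_1 = E[X] = σ² = 6, so m_1² = 36.
m_2 = E[X²] = σ⁴ (1 + c) = 36 · (1 + 0.200000) = 36 · 1.200000 = 43.200000.
(Note m_2 − m_1² simplifies to c · σ⁴ = 0.200000 · 36.)

Var(X) = m_2 − m_1² = 43.200000 − 36 = 7.200000.


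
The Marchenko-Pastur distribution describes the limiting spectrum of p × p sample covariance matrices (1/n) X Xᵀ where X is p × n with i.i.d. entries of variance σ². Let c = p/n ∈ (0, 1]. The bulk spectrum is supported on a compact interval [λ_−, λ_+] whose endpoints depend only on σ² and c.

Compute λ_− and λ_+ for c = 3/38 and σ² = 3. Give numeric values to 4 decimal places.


c = 3/38 = 0.078947; √c = 0.280976.
λ_− = σ² (1 − √c)² = 3 · (1 − 0.280976)² = 3 · (0.719024)² = 1.550988.
λ_+ = σ² (1 + √c)² = 3 · (1 + 0.280976)² = 3 · (1.280976)² = 4.922697.

Rounded to 4 decimal places: λ_− ≈ 1.5510, λ_+ ≈ 4.9227.


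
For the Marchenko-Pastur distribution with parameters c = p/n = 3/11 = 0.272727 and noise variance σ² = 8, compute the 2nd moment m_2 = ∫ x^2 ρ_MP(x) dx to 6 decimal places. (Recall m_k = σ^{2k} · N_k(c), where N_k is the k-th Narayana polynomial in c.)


E[X²] = σ⁴ (1 + c) (second MP moment). With σ² = 8 (so σ⁴ = 64) and c = 3/11 = 0.272727: E[X²] = 64 · (1 + 0.272727) = 64 · 1.272727.

So E[X^2] = 81.454545.


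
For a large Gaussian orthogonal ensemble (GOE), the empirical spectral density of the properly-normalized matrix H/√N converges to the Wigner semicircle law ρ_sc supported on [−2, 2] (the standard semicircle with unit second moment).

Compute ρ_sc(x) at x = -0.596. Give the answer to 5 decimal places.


ρ_sc(x) = (1/(2π)) √(4 − x²). With x = -0.596:
  4 − x² = 4 − (-0.596)² = 4 − 0.355216 = 3.644784.
  √(4 − x²) = 1.909132.
  1/(2π) = 0.159155.
  ρ_sc(-0.596) = 0.159155 · 1.909132 = 0.303848.

Rounded to 5 decimal places: ρ_sc(-0.596) ≈ 0.30385.


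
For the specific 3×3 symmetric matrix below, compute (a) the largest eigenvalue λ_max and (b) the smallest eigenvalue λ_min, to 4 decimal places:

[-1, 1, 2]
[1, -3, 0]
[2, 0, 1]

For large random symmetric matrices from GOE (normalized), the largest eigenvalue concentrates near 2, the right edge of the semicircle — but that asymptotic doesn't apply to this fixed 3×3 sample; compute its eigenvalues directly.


Since M is real symmetric, all three eigenvalues are real; they are the roots of det(λI − M) = λ³ − (tr M) λ² + s λ − det M, where s is the sum of the principal 2×2 minors.
tr M = -1 + (-3) + 1 = -3.
s = ((-1)·(-3) − 1²) + ((-1)·1 − 2²) + ((-3)·1 − 0²) = 2 + (-5) + (-3) = -6.
det M (expand along row 1) = (-1)·(-3) − 1·1 + 2·6 = 14.
Characteristic polynomial: λ³ + 3λ² − 6λ − 14 = 0.
Substitute λ = y + (tr M)/3 = y − 1.000000 to remove the quadratic term: y³ + p·y + q = 0 with p = s − (tr M)²/3 = -9.000000 and q = −2(tr M)³/27 + (tr M)·s/3 − det M = -6.000000.
Three real roots ⇒ use the trigonometric (Viète) form: r = 2√(−p/3) = 3.464102, φ = arccos(3q/(p·r)) = arccos(0.577350) = 0.955317 rad.
y_k = r·cos(φ/3 − 2πk/3) for k = 0, 1, 2 gives y = 3.289945, -0.705720, -2.584225.
λ_k = y_k − 1.000000 gives λ = 2.2899, -1.7057, -3.5842 (check: the sum is -3.0000 = tr M).

Hence λ_max = 2.2899 and λ_min = -3.5842.


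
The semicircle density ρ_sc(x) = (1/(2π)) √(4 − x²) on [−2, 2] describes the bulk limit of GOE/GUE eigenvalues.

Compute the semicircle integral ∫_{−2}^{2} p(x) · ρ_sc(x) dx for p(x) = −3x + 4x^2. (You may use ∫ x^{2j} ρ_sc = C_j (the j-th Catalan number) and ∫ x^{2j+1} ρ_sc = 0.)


Write p(x) = Σ a_i x^i, split into monomials and integrate each against ρ_sc separately.
Using ∫ x^{2j} ρ_sc = C_j = (1/(j+1)) C(2j, j) (Catalan numbers) and ∫ x^{2j+1} ρ_sc = 0 (odd monomials vanish by symmetry):
  i = 1 (odd): ∫ x^1 ρ_sc = 0 (vanishes)
  i = 2 (even): a_2 · C_{1} = 4 · 1 = 4

Summing the contributions: ∫_{−2}^{2} p(x) ρ_sc(x) dx = 4.


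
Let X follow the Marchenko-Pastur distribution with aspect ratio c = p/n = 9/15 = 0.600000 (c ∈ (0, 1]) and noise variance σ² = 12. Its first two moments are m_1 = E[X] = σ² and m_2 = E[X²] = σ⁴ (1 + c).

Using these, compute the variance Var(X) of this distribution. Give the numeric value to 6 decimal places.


m_1 = E[X] = σ² = 12, so m_1² = 144.
m_2 = E[X²] = σ⁴ (1 + c) = 144 · (1 + 0.600000) = 144 · 1.600000 = 230.400000.
(Note m_2 − m_1² simplifies to c · σ⁴ = 0.600000 · 144.)

Var(X) = m_2 − m_1² = 230.400000 − 144 = 86.400000.


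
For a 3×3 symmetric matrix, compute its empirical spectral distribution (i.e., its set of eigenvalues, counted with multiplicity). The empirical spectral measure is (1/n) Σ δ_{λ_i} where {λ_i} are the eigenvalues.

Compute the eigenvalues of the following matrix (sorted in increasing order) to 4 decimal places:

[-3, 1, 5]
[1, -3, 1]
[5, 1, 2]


Since M is real symmetric, all three eigenvalues are real; they are the roots of det(λI − M) = λ³ − (tr M) λ² + s λ − det M, where s is the sum of the principal 2×2 minors.
tr M = -3 + (-3) + 2 = -4.
s = ((-3)·(-3) − 1²) + ((-3)·2 − 5²) + ((-3)·2 − 1²) = 8 + (-31) + (-7) = -30.
det M (expand along row 1) = (-3)·(-7) − 1·(-3) + 5·16 = 104.
Characteristic polynomial: λ³ + 4λ² − 30λ − 104 = 0.
Substitute λ = y + (tr M)/3 = y − 1.333333 to remove the quadratic term: y³ + p·y + q = 0 with p = s − (tr M)²/3 = -35.333333 and q = −2(tr M)³/27 + (tr M)·s/3 − det M = -59.259259.
Three real roots ⇒ use the trigonometric (Viète) form: r = 2√(−p/3) = 6.863753, φ = arccos(3q/(p·r)) = arccos(0.733046) = 0.748007 rad.
y_k = r·cos(φ/3 − 2πk/3) for k = 0, 1, 2 gives y = 6.651503, -1.858963, -4.792540.
λ_k = y_k − 1.333333 gives λ = 5.3182, -3.1923, -6.1259 (check: the sum is -4.0000 = tr M).

Eigenvalues sorted in increasing order: [-6.1259, -3.1923, 5.3182].


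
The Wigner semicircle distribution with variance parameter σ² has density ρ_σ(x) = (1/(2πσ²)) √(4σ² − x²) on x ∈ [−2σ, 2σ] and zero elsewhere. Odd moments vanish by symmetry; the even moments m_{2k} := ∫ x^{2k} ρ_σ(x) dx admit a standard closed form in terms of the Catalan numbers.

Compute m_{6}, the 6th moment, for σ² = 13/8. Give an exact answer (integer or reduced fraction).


By the scaled semicircle moment identity, m_{2k} = σ^{2k} · C_k with k = 3.
C_3 = (1/(k+1)) · C(2k, k) = (1/4) · C(6, 3) = (1/4) · 20 = 5.
σ^{2k} = (σ²)^k = (13/8)^3 = 2197/512.

Therefore m_{6} = σ^{6} · C_3 = (2197/512) · 5 = 10985/512.


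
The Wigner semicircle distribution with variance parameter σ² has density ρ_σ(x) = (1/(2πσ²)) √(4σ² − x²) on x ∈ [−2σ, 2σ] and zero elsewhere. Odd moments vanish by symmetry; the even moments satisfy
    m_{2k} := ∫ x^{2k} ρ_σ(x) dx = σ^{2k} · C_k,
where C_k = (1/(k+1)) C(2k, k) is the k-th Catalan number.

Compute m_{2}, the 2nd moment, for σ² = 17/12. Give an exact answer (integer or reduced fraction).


By the scaled semicircle moment identity, m_{2k} = σ^{2k} · C_k with k = 1.
C_1 = (1/(k+1)) · C(2k, k) = (1/2) · C(2, 1) = (1/2) · 2 = 1.
σ^{2k} = (σ²)^k = (17/12)^1 = 17/12.

Therefore m_{2} = σ^{2} · C_1 = (17/12) · 1 = 17/12.


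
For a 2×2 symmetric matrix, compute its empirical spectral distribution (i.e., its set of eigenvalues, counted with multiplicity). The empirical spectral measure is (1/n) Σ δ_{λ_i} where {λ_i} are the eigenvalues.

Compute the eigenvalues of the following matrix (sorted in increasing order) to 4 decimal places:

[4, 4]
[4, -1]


Since M is real symmetric, both eigenvalues are real; they are the roots of det(λI − M) = λ² − (tr M) λ + det M.
tr M = 4 + (-1) = 3.
det M = 4·(-1) − 4² = -4 − 16 = -20.
Characteristic polynomial: λ² − 3λ − 20 = 0.
Discriminant Δ = (tr M)² − 4·det M = 9 − (-80) = 89; √Δ = 9.433981.
λ = (tr M ± √Δ)/2 = (3 ± 9.433981)/2, giving (tr M − √Δ)/2 = -3.2170 and (tr M + √Δ)/2 = 6.2170.

Eigenvalues sorted in increasing order: [-3.2170, 6.2170].


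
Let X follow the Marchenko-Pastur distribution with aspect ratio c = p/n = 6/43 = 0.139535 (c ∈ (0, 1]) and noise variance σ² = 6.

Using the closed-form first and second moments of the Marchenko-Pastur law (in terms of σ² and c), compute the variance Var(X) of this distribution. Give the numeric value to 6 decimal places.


Recall the MP moments m_1 = E[X] = σ² and m_2 = E[X²] = σ⁴ (1 + c).
m_1 = E[X] = σ² = 6, so m_1² = 36.
m_2 = E[X²] = σ⁴ (1 + c) = 36 · (1 + 0.139535) = 36 · 1.139535 = 41.023256.
(Note m_2 − m_1² simplifies to c · σ⁴ = 0.139535 · 36.)

Var(X) = m_2 − m_1² = 41.023256 − 36 = 5.023256.


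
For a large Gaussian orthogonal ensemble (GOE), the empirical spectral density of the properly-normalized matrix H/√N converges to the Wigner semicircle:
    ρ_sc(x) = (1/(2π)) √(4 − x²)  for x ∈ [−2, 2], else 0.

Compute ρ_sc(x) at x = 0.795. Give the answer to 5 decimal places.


ρ_sc(x) = (1/(2π)) √(4 − x²). With x = 0.795:
  4 − x² = 4 − (0.795)² = 4 − 0.632025 = 3.367975.
  √(4 − x²) = 1.835204.
  1/(2π) = 0.159155.
  ρ_sc(0.795) = 0.159155 · 1.835204 = 0.292082.

Rounded to 5 decimal places: ρ_sc(0.795) ≈ 0.29208.


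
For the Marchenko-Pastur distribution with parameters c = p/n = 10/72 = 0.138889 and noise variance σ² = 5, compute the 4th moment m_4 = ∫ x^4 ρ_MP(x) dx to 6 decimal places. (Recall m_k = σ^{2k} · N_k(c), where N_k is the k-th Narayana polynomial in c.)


E[X⁴] = σ⁸ (1 + 6c + 6c² + c³) (fourth MP moment). With σ² = 5 (so σ⁸ = 625) and c = 10/72 = 0.138889: E[X⁴] = 625 · (1 + 6·0.138889 + 6·(0.138889)² + (0.138889)³) = 625 · 1.951753.

So E[X^4] = 1219.845786.


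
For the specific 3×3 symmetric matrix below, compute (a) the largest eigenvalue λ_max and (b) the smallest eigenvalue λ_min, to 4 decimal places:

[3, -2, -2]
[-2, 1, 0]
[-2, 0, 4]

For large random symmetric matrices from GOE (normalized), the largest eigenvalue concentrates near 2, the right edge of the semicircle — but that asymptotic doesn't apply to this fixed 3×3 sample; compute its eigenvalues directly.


Since M is real symmetric, all three eigenvalues are real; they are the roots of det(λI − M) = λ³ − (tr M) λ² + s λ − det M, where s is the sum of the principal 2×2 minors.
tr M = 3 + 1 + 4 = 8.
s = (3·1 − (-2)²) + (3·4 − (-2)²) + (1·4 − 0²) = -1 + 8 + 4 = 11.
det M (expand along row 1) = 3·4 − (-2)·(-8) + (-2)·2 = -8.
Characteristic polynomial: λ³ − 8λ² + 11λ + 8 = 0.
Substitute λ = y + (tr M)/3 = y + 2.666667 to remove the quadratic term: y³ + p·y + q = 0 with p = s − (tr M)²/3 = -10.333333 and q = −2(tr M)³/27 + (tr M)·s/3 − det M = -0.592593.
Three real roots ⇒ use the trigonometric (Viète) form: r = 2√(−p/3) = 3.711843, φ = arccos(3q/(p·r)) = arccos(0.046350) = 1.524430 rad.
y_k = r·cos(φ/3 − 2πk/3) for k = 0, 1, 2 gives y = 3.242849, -0.057366, -3.185483.
λ_k = y_k + 2.666667 gives λ = 5.9095, 2.6093, -0.5188 (check: the sum is 8.0000 = tr M).

Hence λ_max = 5.9095 and λ_min = -0.5188.


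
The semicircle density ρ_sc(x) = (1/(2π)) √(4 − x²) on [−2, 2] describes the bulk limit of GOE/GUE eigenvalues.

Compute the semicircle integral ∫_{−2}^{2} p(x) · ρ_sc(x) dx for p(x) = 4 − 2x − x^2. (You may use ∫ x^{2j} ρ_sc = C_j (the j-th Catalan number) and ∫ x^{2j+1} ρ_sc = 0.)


Write p(x) = Σ a_i x^i, split into monomials and integrate each against ρ_sc separately.
Using ∫ x^{2j} ρ_sc = C_j = (1/(j+1)) C(2j, j) (Catalan numbers) and ∫ x^{2j+1} ρ_sc = 0 (odd monomials vanish by symmetry):
  i = 0 (even): a_0 · C_{0} = 4 · 1 = 4
  i = 1 (odd): ∫ x^1 ρ_sc = 0 (vanishes)
  i = 2 (even): a_2 · C_{1} = -1 · 1 = -1

Summing the contributions: ∫_{−2}^{2} p(x) ρ_sc(x) dx = 4 + (-1) = 3.


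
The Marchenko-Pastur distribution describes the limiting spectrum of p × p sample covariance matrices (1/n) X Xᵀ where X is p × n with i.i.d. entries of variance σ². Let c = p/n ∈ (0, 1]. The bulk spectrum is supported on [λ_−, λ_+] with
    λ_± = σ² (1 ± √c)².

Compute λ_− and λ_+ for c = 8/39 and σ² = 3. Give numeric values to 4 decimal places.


c = 8/39 = 0.205128; √c = 0.452911.
λ_− = σ² (1 − √c)² = 3 · (1 − 0.452911)² = 3 · (0.547089)² = 0.897920.
λ_+ = σ² (1 + √c)² = 3 · (1 + 0.452911)² = 3 · (1.452911)² = 6.332849.

Rounded to 4 decimal places: λ_− ≈ 0.8979, λ_+ ≈ 6.3328.


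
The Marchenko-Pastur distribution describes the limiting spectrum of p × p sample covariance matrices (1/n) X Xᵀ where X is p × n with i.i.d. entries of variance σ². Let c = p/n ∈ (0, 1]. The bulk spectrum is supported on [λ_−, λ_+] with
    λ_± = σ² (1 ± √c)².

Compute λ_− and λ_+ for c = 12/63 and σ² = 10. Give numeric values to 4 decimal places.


c = 12/63 = 0.190476; √c = 0.436436.
λ_− = σ² (1 − √c)² = 10 · (1 − 0.436436)² = 10 · (0.563564)² = 3.176046.
λ_+ = σ² (1 + √c)² = 10 · (1 + 0.436436)² = 10 · (1.436436)² = 20.633478.

Rounded to 4 decimal places: λ_− ≈ 3.1760, λ_+ ≈ 20.6335.


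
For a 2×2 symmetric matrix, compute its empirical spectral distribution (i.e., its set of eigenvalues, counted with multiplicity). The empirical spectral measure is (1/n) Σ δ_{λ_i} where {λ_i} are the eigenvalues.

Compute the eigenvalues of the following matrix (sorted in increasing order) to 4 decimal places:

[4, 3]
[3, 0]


Since M is real symmetric, both eigenvalues are real; they are the roots of det(λI − M) = λ² − (tr M) λ + det M.
tr M = 4 + 0 = 4.
det M = 4·0 − 3² = 0 − 9 = -9.
Characteristic polynomial: λ² − 4λ − 9 = 0.
Discriminant Δ = (tr M)² − 4·det M = 16 − (-36) = 52; √Δ = 7.211103.
λ = (tr M ± √Δ)/2 = (4 ± 7.211103)/2, giving (tr M − √Δ)/2 = -1.6056 and (tr M + √Δ)/2 = 5.6056.

Eigenvalues sorted in increasing order: [-1.6056, 5.6056].


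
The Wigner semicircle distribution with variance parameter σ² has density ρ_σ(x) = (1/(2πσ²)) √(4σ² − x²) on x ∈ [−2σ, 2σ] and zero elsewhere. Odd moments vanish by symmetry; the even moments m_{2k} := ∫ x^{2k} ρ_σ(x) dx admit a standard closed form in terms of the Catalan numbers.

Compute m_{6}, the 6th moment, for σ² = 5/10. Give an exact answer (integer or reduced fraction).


By the scaled semicircle moment identity, m_{2k} = σ^{2k} · C_k with k = 3.
C_3 = (1/(k+1)) · C(2k, k) = (1/4) · C(6, 3) = (1/4) · 20 = 5.
σ^{2k} = (σ²)^k = (5/10)^3 = 1/8.

Therefore m_{6} = σ^{6} · C_3 = (1/8) · 5 = 5/8.


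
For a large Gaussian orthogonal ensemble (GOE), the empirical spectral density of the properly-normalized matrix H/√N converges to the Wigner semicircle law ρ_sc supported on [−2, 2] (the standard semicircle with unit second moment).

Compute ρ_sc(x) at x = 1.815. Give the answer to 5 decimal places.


ρ_sc(x) = (1/(2π)) √(4 − x²). With x = 1.815:
  4 − x² = 4 − (1.815)² = 4 − 3.294225 = 0.705775.
  √(4 − x²) = 0.840104.
  1/(2π) = 0.159155.
  ρ_sc(1.815) = 0.159155 · 0.840104 = 0.133707.

Rounded to 5 decimal places: ρ_sc(1.815) ≈ 0.13371.


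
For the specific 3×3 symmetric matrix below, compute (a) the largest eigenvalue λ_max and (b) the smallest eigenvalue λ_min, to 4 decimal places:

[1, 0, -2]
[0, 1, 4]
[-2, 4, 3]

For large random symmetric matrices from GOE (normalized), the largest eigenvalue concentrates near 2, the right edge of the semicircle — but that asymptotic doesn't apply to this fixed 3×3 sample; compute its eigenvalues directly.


Since M is real symmetric, all three eigenvalues are real; they are the roots of det(λI − M) = λ³ − (tr M) λ² + s λ − det M, where s is the sum of the principal 2×2 minors.
tr M = 1 + 1 + 3 = 5.
s = (1·1 − 0²) + (1·3 − (-2)²) + (1·3 − 4²) = 1 + (-1) + (-13) = -13.
det M (expand along row 1) = 1·(-13) − 0·8 + (-2)·2 = -17.
Characteristic polynomial: λ³ − 5λ² − 13λ + 17 = 0.
Substitute λ = y + (tr M)/3 = y + 1.666667 to remove the quadratic term: y³ + p·y + q = 0 with p = s − (tr M)²/3 = -21.333333 and q = −2(tr M)³/27 + (tr M)·s/3 − det M = -13.925926.
Three real roots ⇒ use the trigonometric (Viète) form: r = 2√(−p/3) = 5.333333, φ = arccos(3q/(p·r)) = arccos(0.367188) = 1.194813 rad.
y_k = r·cos(φ/3 − 2πk/3) for k = 0, 1, 2 gives y = 4.915909, -0.666667, -4.249242.
λ_k = y_k + 1.666667 gives λ = 6.5826, 1.0000, -2.5826 (check: the sum is 5.0000 = tr M).

Hence λ_max = 6.5826 and λ_min = -2.5826.


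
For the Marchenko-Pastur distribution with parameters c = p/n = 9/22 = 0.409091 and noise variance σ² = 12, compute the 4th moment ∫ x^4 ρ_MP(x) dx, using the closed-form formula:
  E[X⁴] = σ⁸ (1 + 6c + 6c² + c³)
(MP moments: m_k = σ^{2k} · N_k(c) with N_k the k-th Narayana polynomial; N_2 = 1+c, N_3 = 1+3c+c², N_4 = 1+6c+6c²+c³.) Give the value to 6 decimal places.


E[X⁴] = σ⁸ (1 + 6c + 6c² + c³) (fourth MP moment). With σ² = 12 (so σ⁸ = 20736) and c = 9/22 = 0.409091: E[X⁴] = 20736 · (1 + 6·0.409091 + 6·(0.409091)² + (0.409091)³) = 20736 · 4.527141.

So E[X^4] = 93874.800902.


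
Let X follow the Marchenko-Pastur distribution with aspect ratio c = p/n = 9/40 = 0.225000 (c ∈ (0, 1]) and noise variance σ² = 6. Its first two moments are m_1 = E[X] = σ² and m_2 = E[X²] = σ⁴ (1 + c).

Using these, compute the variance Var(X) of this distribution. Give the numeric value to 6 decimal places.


m_1 = E[X] = σ² = 6, so m_1² = 36.
m_2 = E[X²] = σ⁴ (1 + c) = 36 · (1 + 0.225000) = 36 · 1.225000 = 44.100000.
(Note m_2 − m_1² simplifies to c · σ⁴ = 0.225000 · 36.)

Var(X) = m_2 − m_1² = 44.100000 − 36 = 8.100000.


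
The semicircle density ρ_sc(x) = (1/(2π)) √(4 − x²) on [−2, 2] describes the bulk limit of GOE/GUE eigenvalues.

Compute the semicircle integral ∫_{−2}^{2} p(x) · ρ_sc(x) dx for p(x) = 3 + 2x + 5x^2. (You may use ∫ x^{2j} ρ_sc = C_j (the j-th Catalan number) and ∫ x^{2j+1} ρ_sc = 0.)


Write p(x) = Σ a_i x^i, split into monomials and integrate each against ρ_sc separately.
Using ∫ x^{2j} ρ_sc = C_j = (1/(j+1)) C(2j, j) (Catalan numbers) and ∫ x^{2j+1} ρ_sc = 0 (odd monomials vanish by symmetry):
  i = 0 (even): a_0 · C_{0} = 3 · 1 = 3
  i = 1 (odd): ∫ x^1 ρ_sc = 0 (vanishes)
  i = 2 (even): a_2 · C_{1} = 5 · 1 = 5

Summing the contributions: ∫_{−2}^{2} p(x) ρ_sc(x) dx = 3 + 5 = 8.


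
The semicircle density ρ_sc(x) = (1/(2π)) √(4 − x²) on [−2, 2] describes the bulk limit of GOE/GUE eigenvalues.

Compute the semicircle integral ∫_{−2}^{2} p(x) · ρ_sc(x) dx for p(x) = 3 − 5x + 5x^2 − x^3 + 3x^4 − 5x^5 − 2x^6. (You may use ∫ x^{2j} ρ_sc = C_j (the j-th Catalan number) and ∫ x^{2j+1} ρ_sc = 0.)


Write p(x) = Σ a_i x^i, split into monomials and integrate each against ρ_sc separately.
Using ∫ x^{2j} ρ_sc = C_j = (1/(j+1)) C(2j, j) (Catalan numbers) and ∫ x^{2j+1} ρ_sc = 0 (odd monomials vanish by symmetry):
  i = 0 (even): a_0 · C_{0} = 3 · 1 = 3
  i = 1 (odd): ∫ x^1 ρ_sc = 0 (vanishes)
  i = 2 (even): a_2 · C_{1} = 5 · 1 = 5
  i = 3 (odd): ∫ x^3 ρ_sc = 0 (vanishes)
  i = 4 (even): a_4 · C_{2} = 3 · 2 = 6
  i = 5 (odd): ∫ x^5 ρ_sc = 0 (vanishes)
  i = 6 (even): a_6 · C_{3} = -2 · 5 = -10

Summing the contributions: ∫_{−2}^{2} p(x) ρ_sc(x) dx = 3 + 5 + 6 + (-10) = 4.


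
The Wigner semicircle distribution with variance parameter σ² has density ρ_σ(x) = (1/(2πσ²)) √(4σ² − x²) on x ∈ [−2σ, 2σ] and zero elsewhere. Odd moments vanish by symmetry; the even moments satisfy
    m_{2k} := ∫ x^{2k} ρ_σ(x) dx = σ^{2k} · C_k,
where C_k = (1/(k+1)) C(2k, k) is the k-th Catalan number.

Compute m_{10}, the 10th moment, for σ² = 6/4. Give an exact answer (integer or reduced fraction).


By the scaled semicircle moment identity, m_{2k} = σ^{2k} · C_k with k = 5.
C_5 = (1/(k+1)) · C(2k, k) = (1/6) · C(10, 5) = (1/6) · 252 = 42.
σ^{2k} = (σ²)^k = (6/4)^5 = 243/32.

Therefore m_{10} = σ^{10} · C_5 = (243/32) · 42 = 5103/16.


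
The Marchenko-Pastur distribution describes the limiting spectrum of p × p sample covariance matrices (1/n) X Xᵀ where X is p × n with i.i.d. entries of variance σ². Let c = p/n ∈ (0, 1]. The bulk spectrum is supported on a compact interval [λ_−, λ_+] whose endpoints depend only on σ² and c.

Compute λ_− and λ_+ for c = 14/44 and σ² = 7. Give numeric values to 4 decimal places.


c = 14/44 = 0.318182; √c = 0.564076.
λ_− = σ² (1 − √c)² = 7 · (1 − 0.564076)² = 7 · (0.435924)² = 1.330208.
λ_+ = σ² (1 + √c)² = 7 · (1 + 0.564076)² = 7 · (1.564076)² = 17.124338.

Rounded to 4 decimal places: λ_− ≈ 1.3302, λ_+ ≈ 17.1243.


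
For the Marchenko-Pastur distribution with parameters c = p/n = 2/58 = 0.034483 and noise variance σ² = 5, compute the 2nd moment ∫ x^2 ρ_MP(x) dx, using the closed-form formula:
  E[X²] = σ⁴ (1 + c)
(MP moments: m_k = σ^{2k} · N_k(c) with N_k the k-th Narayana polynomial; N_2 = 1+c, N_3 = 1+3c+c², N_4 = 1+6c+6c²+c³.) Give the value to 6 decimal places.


E[X²] = σ⁴ (1 + c) (second MP moment). With σ² = 5 (so σ⁴ = 25) and c = 2/58 = 0.034483: E[X²] = 25 · (1 + 0.034483) = 25 · 1.034483.

So E[X^2] = 25.862069.


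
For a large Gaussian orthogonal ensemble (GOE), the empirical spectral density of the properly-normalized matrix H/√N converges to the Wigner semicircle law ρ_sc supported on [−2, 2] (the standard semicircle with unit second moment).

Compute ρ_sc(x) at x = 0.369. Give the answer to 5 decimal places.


ρ_sc(x) = (1/(2π)) √(4 − x²). With x = 0.369:
  4 − x² = 4 − (0.369)² = 4 − 0.136161 = 3.863839.
  √(4 − x²) = 1.965665.
  1/(2π) = 0.159155.
  ρ_sc(0.369) = 0.159155 · 1.965665 = 0.312845.

Rounded to 5 decimal places: ρ_sc(0.369) ≈ 0.31285.


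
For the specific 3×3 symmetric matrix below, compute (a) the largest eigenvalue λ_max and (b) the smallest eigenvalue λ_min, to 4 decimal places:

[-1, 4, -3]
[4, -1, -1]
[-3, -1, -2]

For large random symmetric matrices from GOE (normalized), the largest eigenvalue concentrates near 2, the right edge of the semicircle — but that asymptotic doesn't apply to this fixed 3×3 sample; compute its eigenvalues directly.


Since M is real symmetric, all three eigenvalues are real; they are the roots of det(λI − M) = λ³ − (tr M) λ² + s λ − det M, where s is the sum of the principal 2×2 minors.
tr M = -1 + (-1) + (-2) = -4.
s = ((-1)·(-1) − 4²) + ((-1)·(-2) − (-3)²) + ((-1)·(-2) − (-1)²) = -15 + (-7) + 1 = -21.
det M (expand along row 1) = (-1)·1 − 4·(-11) + (-3)·(-7) = 64.
Characteristic polynomial: λ³ + 4λ² − 21λ − 64 = 0.
Substitute λ = y + (tr M)/3 = y − 1.333333 to remove the quadratic term: y³ + p·y + q = 0 with p = s − (tr M)²/3 = -26.333333 and q = −2(tr M)³/27 + (tr M)·s/3 − det M = -31.259259.
Three real roots ⇒ use the trigonometric (Viète) form: r = 2√(−p/3) = 5.925463, φ = arccos(3q/(p·r)) = arccos(0.600996) = 0.926049 rad.
y_k = r·cos(φ/3 − 2πk/3) for k = 0, 1, 2 gives y = 5.645393, -1.263694, -4.381699.
λ_k = y_k − 1.333333 gives λ = 4.3121, -2.5970, -5.7150 (check: the sum is -4.0000 = tr M).

Hence λ_max = 4.3121 and λ_min = -5.7150.


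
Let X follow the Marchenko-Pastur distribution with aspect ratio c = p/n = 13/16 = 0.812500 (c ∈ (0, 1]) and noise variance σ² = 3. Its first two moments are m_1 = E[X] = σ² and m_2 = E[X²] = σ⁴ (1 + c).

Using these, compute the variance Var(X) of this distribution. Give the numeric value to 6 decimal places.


m_1 = E[X] = σ² = 3, so m_1² = 9.
m_2 = E[X²] = σ⁴ (1 + c) = 9 · (1 + 0.812500) = 9 · 1.812500 = 16.312500.
(Note m_2 − m_1² simplifies to c · σ⁴ = 0.812500 · 9.)

Var(X) = m_2 − m_1² = 16.312500 − 9 = 7.312500.


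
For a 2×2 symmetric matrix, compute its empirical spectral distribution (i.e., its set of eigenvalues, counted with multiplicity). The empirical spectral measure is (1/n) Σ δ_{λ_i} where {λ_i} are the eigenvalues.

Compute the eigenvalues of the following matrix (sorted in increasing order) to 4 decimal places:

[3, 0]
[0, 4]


Since M is real symmetric, both eigenvalues are real; they are the roots of det(λI − M) = λ² − (tr M) λ + det M.
tr M = 3 + 4 = 7.
det M = 3·4 − 0² = 12 − 0 = 12.
Characteristic polynomial: λ² − 7λ + 12 = 0.
Discriminant Δ = (tr M)² − 4·det M = 49 − 48 = 1; √Δ = 1.000000.
λ = (tr M ± √Δ)/2 = (7 ± 1.000000)/2, giving (tr M − √Δ)/2 = 3.0000 and (tr M + √Δ)/2 = 4.0000.

Eigenvalues sorted in increasing order: [3.0000, 4.0000].


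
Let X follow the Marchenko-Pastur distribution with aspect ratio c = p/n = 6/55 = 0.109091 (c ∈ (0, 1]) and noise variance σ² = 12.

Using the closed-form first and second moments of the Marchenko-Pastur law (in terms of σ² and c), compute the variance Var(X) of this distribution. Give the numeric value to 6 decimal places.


Recall the MP moments m_1 = E[X] = σ² and m_2 = E[X²] = σ⁴ (1 + c).
m_1 = E[X] = σ² = 12, so m_1² = 144.
m_2 = E[X²] = σ⁴ (1 + c) = 144 · (1 + 0.109091) = 144 · 1.109091 = 159.709091.
(Note m_2 − m_1² simplifies to c · σ⁴ = 0.109091 · 144.)

Var(X) = m_2 − m_1² = 159.709091 − 144 = 15.709091.


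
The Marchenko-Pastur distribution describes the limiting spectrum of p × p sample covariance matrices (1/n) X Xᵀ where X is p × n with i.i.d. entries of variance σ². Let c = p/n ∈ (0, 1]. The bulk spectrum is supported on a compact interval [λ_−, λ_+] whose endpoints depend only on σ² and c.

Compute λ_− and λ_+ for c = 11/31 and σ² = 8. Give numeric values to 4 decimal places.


c = 11/31 = 0.354839; √c = 0.595683.
λ_− = σ² (1 − √c)² = 8 · (1 − 0.595683)² = 8 · (0.404317)² = 1.307775.
λ_+ = σ² (1 + √c)² = 8 · (1 + 0.595683)² = 8 · (1.595683)² = 20.369644.

Rounded to 4 decimal places: λ_− ≈ 1.3078, λ_+ ≈ 20.3696.


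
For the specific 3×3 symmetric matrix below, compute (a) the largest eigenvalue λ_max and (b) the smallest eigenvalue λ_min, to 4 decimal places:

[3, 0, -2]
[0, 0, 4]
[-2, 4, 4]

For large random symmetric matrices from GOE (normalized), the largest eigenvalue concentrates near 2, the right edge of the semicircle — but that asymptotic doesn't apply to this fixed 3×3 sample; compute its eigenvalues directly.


Since M is real symmetric, all three eigenvalues are real; they are the roots of det(λI − M) = λ³ − (tr M) λ² + s λ − det M, where s is the sum of the principal 2×2 minors.
tr M = 3 + 0 + 4 = 7.
s = (3·0 − 0²) + (3·4 − (-2)²) + (0·4 − 4²) = 0 + 8 + (-16) = -8.
det M (expand along row 1) = 3·(-16) − 0·8 + (-2)·0 = -48.
Characteristic polynomial: λ³ − 7λ² − 8λ + 48 = 0.
Substitute λ = y + (tr M)/3 = y + 2.333333 to remove the quadratic term: y³ + p·y + q = 0 with p = s − (tr M)²/3 = -24.333333 and q = −2(tr M)³/27 + (tr M)·s/3 − det M = 3.925926.
Three real roots ⇒ use the trigonometric (Viète) form: r = 2√(−p/3) = 5.696002, φ = arccos(3q/(p·r)) = arccos(-0.084975) = 1.655874 rad.
y_k = r·cos(φ/3 − 2πk/3) for k = 0, 1, 2 gives y = 4.850143, 0.161513, -5.011656.
λ_k = y_k + 2.333333 gives λ = 7.1835, 2.4948, -2.6783 (check: the sum is 7.0000 = tr M).

Hence λ_max = 7.1835 and λ_min = -2.6783.


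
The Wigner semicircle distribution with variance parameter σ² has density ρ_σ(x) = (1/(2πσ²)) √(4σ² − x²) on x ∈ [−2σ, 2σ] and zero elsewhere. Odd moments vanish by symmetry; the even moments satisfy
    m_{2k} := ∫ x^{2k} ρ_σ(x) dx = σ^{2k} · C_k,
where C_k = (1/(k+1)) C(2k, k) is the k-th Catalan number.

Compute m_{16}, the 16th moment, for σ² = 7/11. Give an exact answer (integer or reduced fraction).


By the scaled semicircle moment identity, m_{2k} = σ^{2k} · C_k with k = 8.
C_8 = (1/(k+1)) · C(2k, k) = (1/9) · C(16, 8) = (1/9) · 12870 = 1430.
σ^{2k} = (σ²)^k = (7/11)^8 = 5764801/214358881.

Therefore m_{16} = σ^{16} · C_8 = (5764801/214358881) · 1430 = 749424130/19487171.


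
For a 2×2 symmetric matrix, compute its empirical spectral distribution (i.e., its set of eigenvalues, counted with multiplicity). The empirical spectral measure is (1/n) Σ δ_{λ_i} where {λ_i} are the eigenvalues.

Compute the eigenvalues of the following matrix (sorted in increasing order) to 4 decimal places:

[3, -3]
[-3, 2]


Since M is real symmetric, both eigenvalues are real; they are the roots of det(λI − M) = λ² − (tr M) λ + det M.
tr M = 3 + 2 = 5.
det M = 3·2 − (-3)² = 6 − 9 = -3.
Characteristic polynomial: λ² − 5λ − 3 = 0.
Discriminant Δ = (tr M)² − 4·det M = 25 − (-12) = 37; √Δ = 6.082763.
λ = (tr M ± √Δ)/2 = (5 ± 6.082763)/2, giving (tr M − √Δ)/2 = -0.5414 and (tr M + √Δ)/2 = 5.5414.

Eigenvalues sorted in increasing order: [-0.5414, 5.5414].


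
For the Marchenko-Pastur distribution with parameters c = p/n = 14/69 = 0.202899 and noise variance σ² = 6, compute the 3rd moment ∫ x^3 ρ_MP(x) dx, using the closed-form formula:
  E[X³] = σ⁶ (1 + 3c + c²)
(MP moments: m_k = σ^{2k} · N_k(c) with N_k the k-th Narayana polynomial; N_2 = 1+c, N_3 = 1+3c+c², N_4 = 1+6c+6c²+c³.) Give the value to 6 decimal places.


E[X³] = σ⁶ (1 + 3c + c²) (third MP moment). With σ² = 6 (so σ⁶ = 216) and c = 14/69 = 0.202899: E[X³] = 216 · (1 + 3·0.202899 + (0.202899)²) = 216 · 1.649863.

So E[X^3] = 356.370510.


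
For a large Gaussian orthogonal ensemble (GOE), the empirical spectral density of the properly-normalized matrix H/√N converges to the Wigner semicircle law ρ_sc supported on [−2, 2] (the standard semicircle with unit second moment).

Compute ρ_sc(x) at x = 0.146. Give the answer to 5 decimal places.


ρ_sc(x) = (1/(2π)) √(4 − x²). With x = 0.146:
  4 − x² = 4 − (0.146)² = 4 − 0.021316 = 3.978684.
  √(4 − x²) = 1.994664.
  1/(2π) = 0.159155.
  ρ_sc(0.146) = 0.159155 · 1.994664 = 0.317461.

Rounded to 5 decimal places: ρ_sc(0.146) ≈ 0.31746.


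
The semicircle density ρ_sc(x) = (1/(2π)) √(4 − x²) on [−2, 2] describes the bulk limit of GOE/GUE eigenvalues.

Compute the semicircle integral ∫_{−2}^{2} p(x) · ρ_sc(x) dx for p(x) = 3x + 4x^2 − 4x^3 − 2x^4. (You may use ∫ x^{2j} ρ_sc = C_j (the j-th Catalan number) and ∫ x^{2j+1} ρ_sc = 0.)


Write p(x) = Σ a_i x^i, split into monomials and integrate each against ρ_sc separately.
Using ∫ x^{2j} ρ_sc = C_j = (1/(j+1)) C(2j, j) (Catalan numbers) and ∫ x^{2j+1} ρ_sc = 0 (odd monomials vanish by symmetry):
  i = 1 (odd): ∫ x^1 ρ_sc = 0 (vanishes)
  i = 2 (even): a_2 · C_{1} = 4 · 1 = 4
  i = 3 (odd): ∫ x^3 ρ_sc = 0 (vanishes)
  i = 4 (even): a_4 · C_{2} = -2 · 2 = -4

Summing the contributions: ∫_{−2}^{2} p(x) ρ_sc(x) dx = 4 + (-4) = 0.


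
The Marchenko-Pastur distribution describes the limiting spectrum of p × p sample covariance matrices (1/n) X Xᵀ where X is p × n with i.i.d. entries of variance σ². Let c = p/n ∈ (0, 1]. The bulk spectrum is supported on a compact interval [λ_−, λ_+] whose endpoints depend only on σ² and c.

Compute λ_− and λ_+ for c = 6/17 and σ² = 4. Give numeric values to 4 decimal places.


c = 6/17 = 0.352941; √c = 0.594089.
λ_− = σ² (1 − √c)² = 4 · (1 − 0.594089)² = 4 · (0.405911)² = 0.659056.
λ_+ = σ² (1 + √c)² = 4 · (1 + 0.594089)² = 4 · (1.594089)² = 10.164473.

Rounded to 4 decimal places: λ_− ≈ 0.6591, λ_+ ≈ 10.1645.


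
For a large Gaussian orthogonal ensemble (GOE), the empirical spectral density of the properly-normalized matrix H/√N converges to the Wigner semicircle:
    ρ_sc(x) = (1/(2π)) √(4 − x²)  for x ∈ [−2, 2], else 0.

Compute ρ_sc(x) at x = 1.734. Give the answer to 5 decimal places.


ρ_sc(x) = (1/(2π)) √(4 − x²). With x = 1.734:
  4 − x² = 4 − (1.734)² = 4 − 3.006756 = 0.993244.
  √(4 − x²) = 0.996616.
  1/(2π) = 0.159155.
  ρ_sc(1.734) = 0.159155 · 0.996616 = 0.158616.

Rounded to 5 decimal places: ρ_sc(1.734) ≈ 0.15862.


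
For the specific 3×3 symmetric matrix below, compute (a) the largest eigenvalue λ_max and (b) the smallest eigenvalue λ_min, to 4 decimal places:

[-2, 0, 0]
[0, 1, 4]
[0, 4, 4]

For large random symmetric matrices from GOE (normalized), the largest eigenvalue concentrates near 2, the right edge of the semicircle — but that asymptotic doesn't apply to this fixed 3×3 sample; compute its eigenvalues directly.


Since M is real symmetric, all three eigenvalues are real; they are the roots of det(λI − M) = λ³ − (tr M) λ² + s λ − det M, where s is the sum of the principal 2×2 minors.
tr M = -2 + 1 + 4 = 3.
s = ((-2)·1 − 0²) + ((-2)·4 − 0²) + (1·4 − 4²) = -2 + (-8) + (-12) = -22.
det M (expand along row 1) = (-2)·(-12) − 0·0 + 0·0 = 24.
Characteristic polynomial: λ³ − 3λ² − 22λ − 24 = 0.
Substitute λ = y + (tr M)/3 = y + 1.000000 to remove the quadratic term: y³ + p·y + q = 0 with p = s − (tr M)²/3 = -25.000000 and q = −2(tr M)³/27 + (tr M)·s/3 − det M = -48.000000.
Three real roots ⇒ use the trigonometric (Viète) form: r = 2√(−p/3) = 5.773503, φ = arccos(3q/(p·r)) = arccos(0.997661) = 0.068405 rad.
y_k = r·cos(φ/3 − 2πk/3) for k = 0, 1, 2 gives y = 5.772002, -2.772002, -3.000000.
λ_k = y_k + 1.000000 gives λ = 6.7720, -1.7720, -2.0000 (check: the sum is 3.0000 = tr M).

Hence λ_max = 6.7720 and λ_min = -2.0000.


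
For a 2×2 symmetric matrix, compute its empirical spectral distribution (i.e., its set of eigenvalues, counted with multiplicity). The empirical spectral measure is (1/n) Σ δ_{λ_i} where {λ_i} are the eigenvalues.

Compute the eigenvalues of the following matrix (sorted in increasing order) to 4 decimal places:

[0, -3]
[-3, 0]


Since M is real symmetric, both eigenvalues are real; they are the roots of det(λI − M) = λ² − (tr M) λ + det M.
tr M = 0 + 0 = 0.
det M = 0·0 − (-3)² = 0 − 9 = -9.
Characteristic polynomial: λ² − 9 = 0.
Discriminant Δ = (tr M)² − 4·det M = 0 − (-36) = 36; √Δ = 6.000000.
λ = (tr M ± √Δ)/2 = (0 ± 6.000000)/2, giving (tr M − √Δ)/2 = -3.0000 and (tr M + √Δ)/2 = 3.0000.

Eigenvalues sorted in increasing order: [-3.0000, 3.0000].


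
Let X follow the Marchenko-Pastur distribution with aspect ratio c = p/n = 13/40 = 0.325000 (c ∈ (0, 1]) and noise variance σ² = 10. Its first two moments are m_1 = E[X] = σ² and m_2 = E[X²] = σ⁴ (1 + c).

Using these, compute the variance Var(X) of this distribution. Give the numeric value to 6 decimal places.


m_1 = E[X] = σ² = 10, so m_1² = 100.
m_2 = E[X²] = σ⁴ (1 + c) = 100 · (1 + 0.325000) = 100 · 1.325000 = 132.500000.
(Note m_2 − m_1² simplifies to c · σ⁴ = 0.325000 · 100.)

Var(X) = m_2 − m_1² = 132.500000 − 100 = 32.500000.


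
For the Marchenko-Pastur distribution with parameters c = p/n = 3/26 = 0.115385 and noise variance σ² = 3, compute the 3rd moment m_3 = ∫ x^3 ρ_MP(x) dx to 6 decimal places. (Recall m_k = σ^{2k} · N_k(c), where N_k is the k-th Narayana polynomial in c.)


E[X³] = σ⁶ (1 + 3c + c²) (third MP moment). With σ² = 3 (so σ⁶ = 27) and c = 3/26 = 0.115385: E[X³] = 27 · (1 + 3·0.115385 + (0.115385)²) = 27 · 1.359467.

So E[X^3] = 36.705621.


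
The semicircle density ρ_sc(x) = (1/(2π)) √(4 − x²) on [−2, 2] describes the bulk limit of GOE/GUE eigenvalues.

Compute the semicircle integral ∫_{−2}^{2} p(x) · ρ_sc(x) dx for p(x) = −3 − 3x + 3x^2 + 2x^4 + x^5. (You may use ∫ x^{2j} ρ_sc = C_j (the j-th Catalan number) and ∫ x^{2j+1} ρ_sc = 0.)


Write p(x) = Σ a_i x^i, split into monomials and integrate each against ρ_sc separately.
Using ∫ x^{2j} ρ_sc = C_j = (1/(j+1)) C(2j, j) (Catalan numbers) and ∫ x^{2j+1} ρ_sc = 0 (odd monomials vanish by symmetry):
  i = 0 (even): a_0 · C_{0} = -3 · 1 = -3
  i = 1 (odd): ∫ x^1 ρ_sc = 0 (vanishes)
  i = 2 (even): a_2 · C_{1} = 3 · 1 = 3
  i = 4 (even): a_4 · C_{2} = 2 · 2 = 4
  i = 5 (odd): ∫ x^5 ρ_sc = 0 (vanishes)

Summing the contributions: ∫_{−2}^{2} p(x) ρ_sc(x) dx = (-3) + 3 + 4 = 4.
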